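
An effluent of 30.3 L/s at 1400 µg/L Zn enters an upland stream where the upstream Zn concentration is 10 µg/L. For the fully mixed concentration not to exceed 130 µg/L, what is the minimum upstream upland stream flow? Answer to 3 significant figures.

321 L/s

Set C_mix = 130: (Q·10.00 + 30.30·1400) / (Q + 30.30) = 130
→ Q = 30.30·(1400 − 130)/(130 − 10.00) = 320.7 L/s.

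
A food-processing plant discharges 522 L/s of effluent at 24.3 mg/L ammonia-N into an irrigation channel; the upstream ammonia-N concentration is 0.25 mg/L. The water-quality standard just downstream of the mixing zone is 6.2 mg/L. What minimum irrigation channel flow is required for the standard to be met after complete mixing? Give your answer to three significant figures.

Set C_mix = 6.2: (Q·0.2500 + 522.0·24.30) / (Q + 522.0) = 6.2
→ Q = 522.0·(24.30 − 6.2)/(6.2 − 0.2500) = 1588 L/s.

1590 L/s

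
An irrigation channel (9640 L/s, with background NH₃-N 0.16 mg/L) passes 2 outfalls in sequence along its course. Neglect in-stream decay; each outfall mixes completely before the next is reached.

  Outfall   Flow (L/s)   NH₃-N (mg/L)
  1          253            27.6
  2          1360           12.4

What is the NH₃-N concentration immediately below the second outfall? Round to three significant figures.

2.26 mg/L

Outfall 1: combined Q = 9893 L/s; C = (9640·0.1600 + 253.0·27.60)/9893 = 0.8617 mg/L.
Outfall 2: combined Q = 11250 L/s; C = (9893·0.8617 + 1360·12.40)/11250 = 2.256 mg/L.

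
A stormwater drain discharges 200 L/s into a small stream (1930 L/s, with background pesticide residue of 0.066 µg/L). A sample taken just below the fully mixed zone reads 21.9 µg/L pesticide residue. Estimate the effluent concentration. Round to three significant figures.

Mass balance: 1930·0.06600 + 200.0·Cₑ = 2130·21.90
→ Cₑ = (2130·21.90 − 1930·0.06600) / 200.0 = 232.6 µg/L.

233 µg/L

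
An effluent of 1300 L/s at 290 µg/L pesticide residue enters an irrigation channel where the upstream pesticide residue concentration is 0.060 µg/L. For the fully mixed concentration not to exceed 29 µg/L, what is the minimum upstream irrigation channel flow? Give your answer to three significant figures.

Set C_mix = 29: (Q·0.06000 + 1300·290.0) / (Q + 1300) = 29
→ Q = 1300·(290.0 − 29)/(29 − 0.06000) = 11720 L/s.

11700 L/s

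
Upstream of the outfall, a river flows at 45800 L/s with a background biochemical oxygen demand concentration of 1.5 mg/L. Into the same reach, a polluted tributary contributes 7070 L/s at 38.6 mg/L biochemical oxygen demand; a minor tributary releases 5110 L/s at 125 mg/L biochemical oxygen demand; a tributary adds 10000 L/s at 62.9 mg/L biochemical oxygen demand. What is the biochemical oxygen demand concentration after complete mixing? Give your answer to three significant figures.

Flow-weighted average: C = (45800·1.500 + 7070·38.60 + 5110·125.0 + 10000·62.90) / 67980 = 1609000/67980 = 23.67 mg/L.

23.7 mg/L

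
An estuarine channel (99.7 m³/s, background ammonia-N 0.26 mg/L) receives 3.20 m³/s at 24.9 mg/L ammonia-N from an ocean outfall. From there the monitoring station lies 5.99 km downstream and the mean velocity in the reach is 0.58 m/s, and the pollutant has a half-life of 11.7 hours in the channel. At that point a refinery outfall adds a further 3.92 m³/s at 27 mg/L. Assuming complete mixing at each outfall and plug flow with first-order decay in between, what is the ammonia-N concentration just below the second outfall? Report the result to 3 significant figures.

Mixed concentration C = ΣQC/ΣQ = (99.70·0.2600 + 3.200·24.90) / 102.9 = 105.6/102.9 = 1.026 mg/L; combined flow 102.9 m³/s.
Travel time t = 5.99·1000 / 0.58 = 10330 s = 2.869 h.
Half-life 11.7 h → k = ln 2 / 11.7 = 0.05924 h⁻¹ = 1.422 d⁻¹.
Decay over the reach: 1.026·exp(−kt) = 1.026·0.8437 = 0.8659 mg/L.
At the second outfall, C = (102.9·0.8659 + 3.920·27.00) / (102.9 + 3.920) = 1.825 mg/L.

1.82 mg/L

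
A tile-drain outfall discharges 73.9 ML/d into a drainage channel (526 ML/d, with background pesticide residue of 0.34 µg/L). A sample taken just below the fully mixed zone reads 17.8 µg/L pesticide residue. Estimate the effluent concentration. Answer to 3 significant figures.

142 µg/L

Mass balance: 526.0·0.3400 + 73.90·Cₑ = 599.9·17.80
→ Cₑ = (599.9·17.80 − 526.0·0.3400) / 73.90 = 142.1 µg/L.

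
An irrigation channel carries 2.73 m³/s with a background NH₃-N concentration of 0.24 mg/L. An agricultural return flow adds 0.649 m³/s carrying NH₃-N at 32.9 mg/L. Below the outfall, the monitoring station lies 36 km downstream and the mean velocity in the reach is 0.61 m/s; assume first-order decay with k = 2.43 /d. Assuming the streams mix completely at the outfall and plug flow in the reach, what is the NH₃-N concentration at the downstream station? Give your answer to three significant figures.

1.24 mg/L

Flow-weighted average: C = (2.730·0.2400 + 0.6490·32.90) / 3.379 = 22.01/3.379 = 6.513 mg/L.
Travel time t = 36·1000 / 0.61 = 59020 s = 16.39 h.
Applying C = C₀e^(−kt): 6.513 × 0.1902 = 1.239 mg/L.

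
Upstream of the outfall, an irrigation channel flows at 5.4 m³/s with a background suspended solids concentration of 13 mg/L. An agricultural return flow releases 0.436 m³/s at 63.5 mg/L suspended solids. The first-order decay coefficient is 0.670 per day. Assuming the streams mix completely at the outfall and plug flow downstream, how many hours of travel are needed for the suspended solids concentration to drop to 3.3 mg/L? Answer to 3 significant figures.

Conservation of mass: C = (5.400·13.00 + 0.4360·63.50) / 5.836 = 97.89/5.836 = 16.77 mg/L.
16.77·exp(−k·t) = 3.3 → t = ln(16.77/3.3)/k = 209700 s = 58.24 h.

58.2 h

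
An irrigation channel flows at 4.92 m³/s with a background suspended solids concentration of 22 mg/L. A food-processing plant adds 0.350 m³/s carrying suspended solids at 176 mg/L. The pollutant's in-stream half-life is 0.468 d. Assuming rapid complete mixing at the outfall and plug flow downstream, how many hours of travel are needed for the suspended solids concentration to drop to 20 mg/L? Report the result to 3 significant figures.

7.73 h

Mixed concentration C = ΣQC/ΣQ = (4.920·22.00 + 0.3500·176.0) / 5.270 = 169.8/5.270 = 32.23 mg/L.
Half-life 0.468 d → k = ln 2 / 0.468 = 1.481 d⁻¹.
32.23·exp(−k·t) = 20 → t = ln(32.23/20)/k = 27830 s = 7.731 h.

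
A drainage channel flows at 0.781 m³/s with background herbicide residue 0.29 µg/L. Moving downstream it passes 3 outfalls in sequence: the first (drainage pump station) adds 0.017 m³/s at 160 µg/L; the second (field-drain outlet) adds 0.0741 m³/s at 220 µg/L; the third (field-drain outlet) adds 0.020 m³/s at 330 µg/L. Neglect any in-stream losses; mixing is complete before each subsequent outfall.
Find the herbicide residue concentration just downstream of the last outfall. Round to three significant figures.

29.0 µg/L

After outfall 1: Q = 0.7810 + 0.01700 = 0.7980 m³/s; C = (0.7810·0.2900 + 0.01700·160.0)/0.7980 = 3.692 µg/L.
After outfall 2: Q = 0.7980 + 0.07410 = 0.8721 m³/s; C = (0.7980·3.692 + 0.07410·220.0)/0.8721 = 22.07 µg/L.
After outfall 3: Q = 0.8721 + 0.02000 = 0.8921 m³/s; C = (0.8721·22.07 + 0.02000·330.0)/0.8921 = 28.97 µg/L.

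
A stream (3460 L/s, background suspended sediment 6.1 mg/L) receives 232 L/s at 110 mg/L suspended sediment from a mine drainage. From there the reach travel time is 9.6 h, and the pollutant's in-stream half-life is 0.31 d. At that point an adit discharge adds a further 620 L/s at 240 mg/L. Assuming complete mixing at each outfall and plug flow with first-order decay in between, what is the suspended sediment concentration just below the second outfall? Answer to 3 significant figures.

38.9 mg/L

Conservation of mass: C = (3460·6.100 + 232.0·110.0) / 3692 = 46630/3692 = 12.63 mg/L; combined flow 3692 L/s.
Half-life 0.31 d → k = ln 2 / 0.31 = 2.236 d⁻¹.
Decay over the reach: 12.63·exp(−kt) = 12.63·0.4089 = 5.163 mg/L.
Second outfall: C = (3692·5.163 + 620.0·240.0)/4312 = 38.93 mg/L.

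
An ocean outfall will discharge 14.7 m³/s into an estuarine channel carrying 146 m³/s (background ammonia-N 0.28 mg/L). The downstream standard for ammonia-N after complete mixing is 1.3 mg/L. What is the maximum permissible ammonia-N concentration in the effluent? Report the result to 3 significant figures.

At the limit, (Qr·Cr + Qe·Cₑ)/(Qr + Qe) = 1.3:
Cₑ = (160.7·1.3 − 146.0·0.2800) / 14.70 = 11.43 mg/L.

11.4 mg/L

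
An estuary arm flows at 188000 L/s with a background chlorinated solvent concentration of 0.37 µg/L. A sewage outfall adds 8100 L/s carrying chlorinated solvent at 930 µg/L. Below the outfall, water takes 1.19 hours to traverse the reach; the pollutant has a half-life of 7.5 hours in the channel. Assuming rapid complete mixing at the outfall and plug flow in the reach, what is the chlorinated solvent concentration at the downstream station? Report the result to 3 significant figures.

34.7 µg/L

Flow-weighted average: C = (188000·0.3700 + 8100·930.0) / 196100 = 7603000/196100 = 38.77 µg/L.
Half-life 7.5 h → k = ln 2 / 7.5 = 0.09242 h⁻¹ = 2.218 d⁻¹.
Applying C = C₀e^(−kt): 38.77 × 0.8959 = 34.73 µg/L.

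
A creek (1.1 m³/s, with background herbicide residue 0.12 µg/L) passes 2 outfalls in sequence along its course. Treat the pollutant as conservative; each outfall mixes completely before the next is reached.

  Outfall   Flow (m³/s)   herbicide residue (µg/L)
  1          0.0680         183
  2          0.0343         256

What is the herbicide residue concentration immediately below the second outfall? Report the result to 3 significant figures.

17.8 µg/L

Outfall 1: combined Q = 1.168 m³/s; C = (1.100·0.1200 + 0.06800·183.0)/1.168 = 10.77 µg/L.
Outfall 2: combined Q = 1.202 m³/s; C = (1.168·10.77 + 0.03430·256.0)/1.202 = 17.76 µg/L.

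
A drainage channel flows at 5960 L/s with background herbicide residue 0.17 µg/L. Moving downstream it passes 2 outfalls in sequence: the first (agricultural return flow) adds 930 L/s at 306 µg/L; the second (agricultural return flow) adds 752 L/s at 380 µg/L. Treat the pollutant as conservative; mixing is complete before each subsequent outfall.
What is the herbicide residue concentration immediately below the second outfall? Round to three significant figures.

74.8 µg/L

Below outfall 1: Q → 6890 L/s, C = (5960·0.1700 + 930.0·306.0)/6890 = 41.45 µg/L.
Below outfall 2: Q → 7642 L/s, C = (6890·41.45 + 752.0·380.0)/7642 = 74.76 µg/L.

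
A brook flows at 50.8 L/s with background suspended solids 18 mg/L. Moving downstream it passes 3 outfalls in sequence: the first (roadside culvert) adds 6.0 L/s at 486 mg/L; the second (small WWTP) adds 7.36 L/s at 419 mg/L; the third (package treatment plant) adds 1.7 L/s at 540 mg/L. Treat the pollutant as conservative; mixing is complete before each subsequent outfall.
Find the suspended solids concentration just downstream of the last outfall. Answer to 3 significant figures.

119 mg/L

Outfall 1: combined Q = 56.80 L/s; C = (50.80·18.00 + 6.000·486.0)/56.80 = 67.44 mg/L.
Outfall 2: combined Q = 64.16 L/s; C = (56.80·67.44 + 7.360·419.0)/64.16 = 107.8 mg/L.
Outfall 3: combined Q = 65.86 L/s; C = (64.16·107.8 + 1.700·540.0)/65.86 = 118.9 mg/L.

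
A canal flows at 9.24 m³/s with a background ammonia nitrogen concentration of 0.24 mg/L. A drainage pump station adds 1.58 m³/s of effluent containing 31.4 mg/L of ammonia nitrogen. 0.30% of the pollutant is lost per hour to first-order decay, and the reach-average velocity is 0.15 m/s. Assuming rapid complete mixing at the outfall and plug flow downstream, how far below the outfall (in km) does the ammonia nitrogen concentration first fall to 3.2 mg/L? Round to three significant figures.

Conservation of mass: C = (9.240·0.2400 + 1.580·31.40) / 10.82 = 51.83/10.82 = 4.790 mg/L.
0.30%/h lost → k = −ln(1 − 0.003) = 0.003005 h⁻¹.
Set 4.790·exp(−k·t) = 3.2 → t = ln(4.790/3.2)/k = 483400 s = 134.3 h.
Distance = v·t = 0.15·483400 = 72510 m = 72.51 km.

72.5 km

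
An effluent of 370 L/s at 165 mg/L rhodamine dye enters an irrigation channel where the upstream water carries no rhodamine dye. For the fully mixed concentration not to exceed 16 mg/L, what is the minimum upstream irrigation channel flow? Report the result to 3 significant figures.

Set C_mix = 16: (Q·0 + 370.0·165.0) / (Q + 370.0) = 16
→ Q = 370.0·(165.0 − 16)/(16 − 0) = 3446 L/s.

3450 L/s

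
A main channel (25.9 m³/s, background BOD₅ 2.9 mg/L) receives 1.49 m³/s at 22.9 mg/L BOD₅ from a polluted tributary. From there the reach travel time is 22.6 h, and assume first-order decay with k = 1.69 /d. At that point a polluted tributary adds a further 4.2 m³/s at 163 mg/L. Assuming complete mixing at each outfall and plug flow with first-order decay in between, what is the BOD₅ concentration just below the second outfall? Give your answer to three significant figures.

Conservation of mass: C = (25.90·2.900 + 1.490·22.90) / 27.39 = 109.2/27.39 = 3.988 mg/L; combined flow 27.39 m³/s.
Decay over the reach: 3.988·exp(−kt) = 3.988·0.2036 = 0.8121 mg/L.
Second outfall: C = (27.39·0.8121 + 4.200·163.0)/31.59 = 22.38 mg/L.

22.4 mg/L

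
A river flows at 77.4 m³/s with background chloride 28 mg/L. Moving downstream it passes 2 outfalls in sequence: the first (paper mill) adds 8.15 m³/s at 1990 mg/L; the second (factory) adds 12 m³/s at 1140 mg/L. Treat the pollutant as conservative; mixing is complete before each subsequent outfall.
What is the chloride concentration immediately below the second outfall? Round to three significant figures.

Below outfall 1: Q → 85.55 m³/s, C = (77.40·28.00 + 8.150·1990)/85.55 = 214.9 mg/L.
Below outfall 2: Q → 97.55 m³/s, C = (85.55·214.9 + 12.00·1140)/97.55 = 328.7 mg/L.

329 mg/L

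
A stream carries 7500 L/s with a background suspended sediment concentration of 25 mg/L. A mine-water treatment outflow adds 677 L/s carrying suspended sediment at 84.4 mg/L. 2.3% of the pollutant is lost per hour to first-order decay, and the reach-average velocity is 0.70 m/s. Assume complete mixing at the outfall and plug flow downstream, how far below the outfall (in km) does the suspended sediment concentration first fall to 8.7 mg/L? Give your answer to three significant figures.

134 km

Conservation of mass: C = (7500·25.00 + 677.0·84.40) / 8177 = 244600/8177 = 29.92 mg/L.
2.3%/h lost → k = −ln(1 − 0.023) = 0.02327 h⁻¹.
Set 29.92·exp(−k·t) = 8.7 → t = ln(29.92/8.7)/k = 191100 s = 53.08 h.
Distance = v·t = 0.70·191100 = 133800 m = 133.8 km.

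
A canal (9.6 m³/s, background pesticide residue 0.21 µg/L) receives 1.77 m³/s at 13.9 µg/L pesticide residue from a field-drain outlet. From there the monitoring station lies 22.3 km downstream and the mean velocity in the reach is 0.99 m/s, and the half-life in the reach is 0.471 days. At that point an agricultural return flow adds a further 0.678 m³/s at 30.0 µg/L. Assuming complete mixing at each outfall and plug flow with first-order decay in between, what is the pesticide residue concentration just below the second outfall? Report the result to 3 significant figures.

Mixed concentration C = ΣQC/ΣQ = (9.600·0.2100 + 1.770·13.90) / 11.37 = 26.62/11.37 = 2.341 µg/L; combined flow 11.37 m³/s.
Travel time t = 22.3·1000 / 0.99 = 22530 s = 6.257 h.
Half-life 0.471 d → k = ln 2 / 0.471 = 1.472 d⁻¹.
Decay over the reach: 2.341·exp(−kt) = 2.341·0.6814 = 1.595 µg/L.
At the second outfall, C = (11.37·1.595 + 0.6780·30.00) / (11.37 + 0.6780) = 3.194 µg/L.

3.19 µg/L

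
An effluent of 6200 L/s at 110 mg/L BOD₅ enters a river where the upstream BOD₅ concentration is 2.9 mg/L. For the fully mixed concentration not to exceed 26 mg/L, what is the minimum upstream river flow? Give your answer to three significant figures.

Set C_mix = 26: (Q·2.900 + 6200·110.0) / (Q + 6200) = 26
→ Q = 6200·(110.0 − 26)/(26 − 2.900) = 22550 L/s.

22500 L/s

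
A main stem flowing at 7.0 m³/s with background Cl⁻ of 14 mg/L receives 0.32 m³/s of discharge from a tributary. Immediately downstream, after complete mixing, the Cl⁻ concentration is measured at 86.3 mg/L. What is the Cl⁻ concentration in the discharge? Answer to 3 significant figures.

Mass balance: 7.000·14.00 + 0.3200·Cₑ = 7.320·86.30
→ Cₑ = (7.320·86.30 − 7.000·14.00) / 0.3200 = 1668 mg/L.

1670 mg/L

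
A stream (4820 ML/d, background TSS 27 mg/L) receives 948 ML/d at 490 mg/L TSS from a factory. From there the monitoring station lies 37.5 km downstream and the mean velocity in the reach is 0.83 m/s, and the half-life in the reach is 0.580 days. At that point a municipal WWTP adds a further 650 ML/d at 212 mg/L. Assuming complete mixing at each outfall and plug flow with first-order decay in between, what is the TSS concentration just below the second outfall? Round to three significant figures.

Conservation of mass: C = (4820·27.00 + 948.0·490.0) / 5768 = 594700/5768 = 103.1 mg/L; combined flow 5768 ML/d.
Travel time t = 37.5·1000 / 0.83 = 45180 s = 12.55 h.
Half-life 0.580 d → k = ln 2 / 0.580 = 1.195 d⁻¹.
Applying C = C₀e^(−kt): 103.1 × 0.5353 = 55.19 mg/L.
Second outfall: C = (5768·55.19 + 650.0·212.0)/6418 = 71.07 mg/L.

71.1 mg/L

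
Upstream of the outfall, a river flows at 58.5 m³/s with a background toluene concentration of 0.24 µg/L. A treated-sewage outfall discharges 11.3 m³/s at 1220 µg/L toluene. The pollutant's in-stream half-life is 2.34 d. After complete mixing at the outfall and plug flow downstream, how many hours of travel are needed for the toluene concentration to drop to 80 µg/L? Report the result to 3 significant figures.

73.3 h

Mass balance: C = (58.50·0.2400 + 11.30·1220) / 69.80 = 13800/69.80 = 197.7 µg/L.
Half-life 2.34 d → k = ln 2 / 2.34 = 0.2962 d⁻¹.
197.7·exp(−k·t) = 80 → t = ln(197.7/80)/k = 263900 s = 73.31 h.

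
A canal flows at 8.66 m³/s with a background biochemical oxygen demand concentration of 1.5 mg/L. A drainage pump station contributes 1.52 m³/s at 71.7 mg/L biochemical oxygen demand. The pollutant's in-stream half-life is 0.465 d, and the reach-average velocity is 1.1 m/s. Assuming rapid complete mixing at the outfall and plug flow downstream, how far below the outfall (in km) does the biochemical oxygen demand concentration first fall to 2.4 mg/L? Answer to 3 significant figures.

Mass balance: C = (8.660·1.500 + 1.520·71.70) / 10.18 = 122.0/10.18 = 11.98 mg/L.
Half-life 0.465 d → k = ln 2 / 0.465 = 1.491 d⁻¹.
Set 11.98·exp(−k·t) = 2.4 → t = ln(11.98/2.4)/k = 93200 s = 25.89 h.
Distance = v·t = 1.1·93200 = 102500 m = 102.5 km.

103 km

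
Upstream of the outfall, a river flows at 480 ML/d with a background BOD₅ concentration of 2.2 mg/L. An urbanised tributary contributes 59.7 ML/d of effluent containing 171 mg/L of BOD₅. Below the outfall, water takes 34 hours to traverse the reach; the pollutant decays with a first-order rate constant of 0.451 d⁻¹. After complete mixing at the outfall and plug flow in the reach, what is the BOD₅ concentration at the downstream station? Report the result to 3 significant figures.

Mass balance: C = (480.0·2.200 + 59.70·171.0) / 539.7 = 11260/539.7 = 20.87 mg/L.
After decay, C = 20.87 × e^(−kt) = 20.87 × 0.5279 = 11.02 mg/L.

11.0 mg/L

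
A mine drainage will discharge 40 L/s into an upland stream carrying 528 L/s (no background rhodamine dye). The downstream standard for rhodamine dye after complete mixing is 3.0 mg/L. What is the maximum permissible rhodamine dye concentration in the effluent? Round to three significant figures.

At the limit, (Qr·Cr + Qe·Cₑ)/(Qr + Qe) = 3.0:
Cₑ = (568.0·3.0 − 528.0·0) / 40.00 = 42.60 mg/L.

42.6 mg/L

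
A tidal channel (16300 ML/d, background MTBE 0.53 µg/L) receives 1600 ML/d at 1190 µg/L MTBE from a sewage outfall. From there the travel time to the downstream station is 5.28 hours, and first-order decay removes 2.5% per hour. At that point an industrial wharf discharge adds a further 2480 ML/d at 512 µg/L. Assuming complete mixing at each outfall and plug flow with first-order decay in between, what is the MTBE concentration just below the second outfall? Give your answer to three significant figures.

144 µg/L

Mass balance: C = (16300·0.5300 + 1600·1190) / 17900 = 1913000/17900 = 106.9 µg/L; combined flow 17900 ML/d.
2.5%/h lost → k = −ln(1 − 0.025) = 0.02532 h⁻¹.
Applying C = C₀e^(−kt): 106.9 × 0.8749 = 93.48 µg/L.
At the second outfall, C = (17900·93.48 + 2480·512.0) / (17900 + 2480) = 144.4 µg/L.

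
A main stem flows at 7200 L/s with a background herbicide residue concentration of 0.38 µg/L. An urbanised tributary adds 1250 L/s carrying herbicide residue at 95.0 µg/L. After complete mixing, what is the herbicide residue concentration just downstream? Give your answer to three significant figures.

14.4 µg/L

Mass balance: C = (7200·0.3800 + 1250·95.00) / 8450 = 121500/8450 = 14.38 µg/L.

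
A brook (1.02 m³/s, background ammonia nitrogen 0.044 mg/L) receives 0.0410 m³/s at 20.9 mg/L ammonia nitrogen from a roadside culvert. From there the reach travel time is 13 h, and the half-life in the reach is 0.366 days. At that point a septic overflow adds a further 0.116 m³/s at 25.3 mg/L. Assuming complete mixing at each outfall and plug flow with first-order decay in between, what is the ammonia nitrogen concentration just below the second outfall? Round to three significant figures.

Mass balance: C = (1.020·0.04400 + 0.04100·20.90) / 1.061 = 0.9018/1.061 = 0.8499 mg/L; combined flow 1.061 m³/s.
Half-life 0.366 d → k = ln 2 / 0.366 = 1.894 d⁻¹.
Applying C = C₀e^(−kt): 0.8499 × 0.3585 = 0.3047 mg/L.
At the second outfall, C = (1.061·0.3047 + 0.1160·25.30) / (1.061 + 0.1160) = 2.768 mg/L.

2.77 mg/L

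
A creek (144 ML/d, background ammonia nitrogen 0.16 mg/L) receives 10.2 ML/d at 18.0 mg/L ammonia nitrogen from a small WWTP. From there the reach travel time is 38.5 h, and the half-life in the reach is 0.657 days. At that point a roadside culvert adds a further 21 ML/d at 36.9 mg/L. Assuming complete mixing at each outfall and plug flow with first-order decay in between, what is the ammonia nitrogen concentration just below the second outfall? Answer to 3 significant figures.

4.64 mg/L

Conservation of mass: C = (144.0·0.1600 + 10.20·18.00) / 154.2 = 206.6/154.2 = 1.340 mg/L; combined flow 154.2 ML/d.
Half-life 0.657 d → k = ln 2 / 0.657 = 1.055 d⁻¹.
Decay over the reach: 1.340·exp(−kt) = 1.340·0.1841 = 0.2467 mg/L.
At the second outfall, C = (154.2·0.2467 + 21.00·36.90) / (154.2 + 21.00) = 4.640 mg/L.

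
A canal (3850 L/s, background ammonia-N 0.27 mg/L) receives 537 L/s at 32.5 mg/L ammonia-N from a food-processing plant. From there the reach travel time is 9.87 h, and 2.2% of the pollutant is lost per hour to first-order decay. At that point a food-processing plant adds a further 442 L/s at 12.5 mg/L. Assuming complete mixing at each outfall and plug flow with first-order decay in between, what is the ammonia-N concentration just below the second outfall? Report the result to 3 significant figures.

4.22 mg/L

After mixing, C = (3850·0.2700 + 537.0·32.50) / 4387 = 18490/4387 = 4.215 mg/L; combined flow 4387 L/s.
2.2%/h lost → k = −ln(1 − 0.022) = 0.02225 h⁻¹.
Applying C = C₀e^(−kt): 4.215 × 0.8029 = 3.384 mg/L.
Second outfall: C = (4387·3.384 + 442.0·12.50)/4829 = 4.219 mg/L.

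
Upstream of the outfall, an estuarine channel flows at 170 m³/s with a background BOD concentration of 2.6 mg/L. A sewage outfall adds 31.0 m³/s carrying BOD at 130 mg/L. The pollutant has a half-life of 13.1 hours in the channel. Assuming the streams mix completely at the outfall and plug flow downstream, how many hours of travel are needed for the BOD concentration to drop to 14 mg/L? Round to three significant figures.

8.75 h

Flow-weighted average: C = (170.0·2.600 + 31.00·130.0) / 201.0 = 4472/201.0 = 22.25 mg/L.
Half-life 13.1 h → k = ln 2 / 13.1 = 0.05291 h⁻¹ = 1.270 d⁻¹.
22.25·exp(−k·t) = 14 → t = ln(22.25/14)/k = 31520 s = 8.755 h.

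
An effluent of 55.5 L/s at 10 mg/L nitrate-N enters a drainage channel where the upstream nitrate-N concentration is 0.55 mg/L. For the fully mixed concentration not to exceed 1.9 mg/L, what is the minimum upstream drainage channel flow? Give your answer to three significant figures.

333 L/s

Set C_mix = 1.9: (Q·0.5500 + 55.50·10.00) / (Q + 55.50) = 1.9
→ Q = 55.50·(10.00 − 1.9)/(1.9 − 0.5500) = 333.0 L/s.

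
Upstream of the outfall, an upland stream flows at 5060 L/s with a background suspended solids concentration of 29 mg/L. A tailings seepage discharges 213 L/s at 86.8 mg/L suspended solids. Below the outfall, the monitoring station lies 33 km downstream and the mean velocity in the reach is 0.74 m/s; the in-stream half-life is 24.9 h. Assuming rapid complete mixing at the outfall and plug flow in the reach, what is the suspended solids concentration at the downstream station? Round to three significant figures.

22.2 mg/L

Conservation of mass: C = (5060·29.00 + 213.0·86.80) / 5273 = 165200/5273 = 31.33 mg/L.
Travel time t = 33·1000 / 0.74 = 44590 s = 12.39 h.
Half-life 24.9 h → k = ln 2 / 24.9 = 0.02784 h⁻¹ = 0.6681 d⁻¹.
Applying C = C₀e^(−kt): 31.33 × 0.7083 = 22.20 mg/L.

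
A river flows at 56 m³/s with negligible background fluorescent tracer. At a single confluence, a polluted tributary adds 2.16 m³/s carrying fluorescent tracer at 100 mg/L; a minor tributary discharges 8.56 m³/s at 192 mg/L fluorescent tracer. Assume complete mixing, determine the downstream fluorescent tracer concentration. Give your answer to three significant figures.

Mass balance: C = (56.00·0 + 2.160·100.0 + 8.560·192.0) / 66.72 = 1860/66.72 = 27.87 mg/L.

27.9 mg/L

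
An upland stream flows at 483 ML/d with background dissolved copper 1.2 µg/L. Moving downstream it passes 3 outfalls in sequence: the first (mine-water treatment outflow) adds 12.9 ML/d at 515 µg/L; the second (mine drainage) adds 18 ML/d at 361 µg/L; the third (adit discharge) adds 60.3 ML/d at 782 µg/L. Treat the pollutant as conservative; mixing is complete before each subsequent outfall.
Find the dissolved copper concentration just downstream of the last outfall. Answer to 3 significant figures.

Below outfall 1: Q → 495.9 ML/d, C = (483.0·1.200 + 12.90·515.0)/495.9 = 14.57 µg/L.
Below outfall 2: Q → 513.9 ML/d, C = (495.9·14.57 + 18.00·361.0)/513.9 = 26.70 µg/L.
Below outfall 3: Q → 574.2 ML/d, C = (513.9·26.70 + 60.30·782.0)/574.2 = 106.0 µg/L.

106 µg/L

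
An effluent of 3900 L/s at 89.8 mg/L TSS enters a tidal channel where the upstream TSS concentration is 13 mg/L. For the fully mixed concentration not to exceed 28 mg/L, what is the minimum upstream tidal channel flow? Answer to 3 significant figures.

Set C_mix = 28: (Q·13.00 + 3900·89.80) / (Q + 3900) = 28
→ Q = 3900·(89.80 − 28)/(28 − 13.00) = 16070 L/s.

16100 L/s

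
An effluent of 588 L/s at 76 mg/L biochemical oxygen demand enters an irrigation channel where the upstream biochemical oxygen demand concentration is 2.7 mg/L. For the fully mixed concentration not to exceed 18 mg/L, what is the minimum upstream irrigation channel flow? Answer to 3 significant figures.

Set C_mix = 18: (Q·2.700 + 588.0·76.00) / (Q + 588.0) = 18
→ Q = 588.0·(76.00 − 18)/(18 − 2.700) = 2229 L/s.

2230 L/s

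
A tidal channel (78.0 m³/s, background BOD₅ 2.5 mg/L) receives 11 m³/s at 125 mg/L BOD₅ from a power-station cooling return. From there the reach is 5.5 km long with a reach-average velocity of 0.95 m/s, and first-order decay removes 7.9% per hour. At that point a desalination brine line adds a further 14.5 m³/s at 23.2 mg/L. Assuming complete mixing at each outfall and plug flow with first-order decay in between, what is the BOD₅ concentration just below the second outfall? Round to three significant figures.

16.5 mg/L

Flow-weighted average: C = (78.00·2.500 + 11.00·125.0) / 89.00 = 1570/89.00 = 17.64 mg/L; combined flow 89.00 m³/s.
Travel time t = 5.5·1000 / 0.95 = 5789 s = 1.608 h.
7.9%/h lost → k = −ln(1 − 0.079) = 0.08230 h⁻¹.
After decay, C = 17.64 × e^(−kt) = 17.64 × 0.8760 = 15.45 mg/L.
At the second outfall, C = (89.00·15.45 + 14.50·23.20) / (89.00 + 14.50) = 16.54 mg/L.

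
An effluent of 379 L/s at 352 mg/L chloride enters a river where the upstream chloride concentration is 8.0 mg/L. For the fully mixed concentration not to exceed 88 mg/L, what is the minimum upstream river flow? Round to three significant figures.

1250 L/s

Set C_mix = 88: (Q·8.000 + 379.0·352.0) / (Q + 379.0) = 88
→ Q = 379.0·(352.0 − 88)/(88 − 8.000) = 1251 L/s.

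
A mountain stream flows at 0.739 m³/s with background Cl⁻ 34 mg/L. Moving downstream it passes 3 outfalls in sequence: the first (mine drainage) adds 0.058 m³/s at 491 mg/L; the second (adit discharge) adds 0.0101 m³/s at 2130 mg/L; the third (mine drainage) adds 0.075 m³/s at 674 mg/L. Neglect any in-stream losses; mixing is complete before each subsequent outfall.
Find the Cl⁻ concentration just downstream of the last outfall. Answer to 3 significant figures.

Outfall 1: combined Q = 0.7970 m³/s; C = (0.7390·34.00 + 0.05800·491.0)/0.7970 = 67.26 mg/L.
Outfall 2: combined Q = 0.8071 m³/s; C = (0.7970·67.26 + 0.01010·2130)/0.8071 = 93.07 mg/L.
Outfall 3: combined Q = 0.8821 m³/s; C = (0.8071·93.07 + 0.07500·674.0)/0.8821 = 142.5 mg/L.

142 mg/L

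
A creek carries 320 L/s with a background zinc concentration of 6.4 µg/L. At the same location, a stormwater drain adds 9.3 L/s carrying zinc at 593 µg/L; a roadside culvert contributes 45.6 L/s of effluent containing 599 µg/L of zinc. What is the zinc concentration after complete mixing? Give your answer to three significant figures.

93.0 µg/L

After mixing, C = (320.0·6.400 + 9.300·593.0 + 45.60·599.0) / 374.9 = 34880/374.9 = 93.03 µg/L.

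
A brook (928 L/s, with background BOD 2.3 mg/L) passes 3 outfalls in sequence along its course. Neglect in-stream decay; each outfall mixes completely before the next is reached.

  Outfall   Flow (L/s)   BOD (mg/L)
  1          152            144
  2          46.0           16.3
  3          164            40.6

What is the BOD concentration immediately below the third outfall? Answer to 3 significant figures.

After outfall 1: Q = 928.0 + 152.0 = 1080 L/s; C = (928.0·2.300 + 152.0·144.0)/1080 = 22.24 mg/L.
After outfall 2: Q = 1080 + 46.00 = 1126 L/s; C = (1080·22.24 + 46.00·16.30)/1126 = 22.00 mg/L.
After outfall 3: Q = 1126 + 164.0 = 1290 L/s; C = (1126·22.00 + 164.0·40.60)/1290 = 24.36 mg/L.

24.4 mg/L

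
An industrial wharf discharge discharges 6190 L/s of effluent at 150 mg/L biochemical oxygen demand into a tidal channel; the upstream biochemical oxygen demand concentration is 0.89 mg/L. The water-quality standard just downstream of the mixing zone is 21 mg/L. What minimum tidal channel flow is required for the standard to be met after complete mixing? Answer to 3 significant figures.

39700 L/s

Set C_mix = 21: (Q·0.8900 + 6190·150.0) / (Q + 6190) = 21
→ Q = 6190·(150.0 − 21)/(21 − 0.8900) = 39710 L/s.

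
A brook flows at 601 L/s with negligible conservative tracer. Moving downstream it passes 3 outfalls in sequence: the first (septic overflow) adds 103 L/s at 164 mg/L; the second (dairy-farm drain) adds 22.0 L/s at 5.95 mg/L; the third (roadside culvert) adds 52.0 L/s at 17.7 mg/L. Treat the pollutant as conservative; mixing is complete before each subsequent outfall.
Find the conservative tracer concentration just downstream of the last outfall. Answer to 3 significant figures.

23.1 mg/L

After outfall 1: Q = 601.0 + 103.0 = 704.0 L/s; C = (601.0·0 + 103.0·164.0)/704.0 = 23.99 mg/L.
After outfall 2: Q = 704.0 + 22.00 = 726.0 L/s; C = (704.0·23.99 + 22.00·5.950)/726.0 = 23.45 mg/L.
After outfall 3: Q = 726.0 + 52.00 = 778.0 L/s; C = (726.0·23.45 + 52.00·17.70)/778.0 = 23.06 mg/L.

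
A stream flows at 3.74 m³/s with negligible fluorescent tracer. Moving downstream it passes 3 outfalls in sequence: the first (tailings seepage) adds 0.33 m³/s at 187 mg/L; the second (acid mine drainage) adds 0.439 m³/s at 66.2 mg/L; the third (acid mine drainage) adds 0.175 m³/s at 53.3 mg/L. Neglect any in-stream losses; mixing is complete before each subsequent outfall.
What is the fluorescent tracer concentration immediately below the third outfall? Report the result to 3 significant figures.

21.4 mg/L

Below outfall 1: Q → 4.070 m³/s, C = (3.740·0 + 0.3300·187.0)/4.070 = 15.16 mg/L.
Below outfall 2: Q → 4.509 m³/s, C = (4.070·15.16 + 0.4390·66.20)/4.509 = 20.13 mg/L.
Below outfall 3: Q → 4.684 m³/s, C = (4.509·20.13 + 0.1750·53.30)/4.684 = 21.37 mg/L.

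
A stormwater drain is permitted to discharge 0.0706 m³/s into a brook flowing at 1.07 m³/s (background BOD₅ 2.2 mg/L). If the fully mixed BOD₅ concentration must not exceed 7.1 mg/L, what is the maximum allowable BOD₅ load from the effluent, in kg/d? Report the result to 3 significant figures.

Mass balance at the limit: 1.070·2.200 + 0.07060·Cₑ = 1.141·7.1 → Cₑ = 81.36 mg/L.
Load = 0.07060 m³/s × 81.36 g/m³ × 86 400 s/d = 496.3 kg/d.

496 kg/d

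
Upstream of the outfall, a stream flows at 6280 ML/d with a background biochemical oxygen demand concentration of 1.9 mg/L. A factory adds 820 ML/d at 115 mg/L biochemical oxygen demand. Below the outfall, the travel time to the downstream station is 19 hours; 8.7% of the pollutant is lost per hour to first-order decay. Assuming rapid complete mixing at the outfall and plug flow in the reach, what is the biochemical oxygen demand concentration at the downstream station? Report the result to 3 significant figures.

2.65 mg/L

Mixed concentration C = ΣQC/ΣQ = (6280·1.900 + 820.0·115.0) / 7100 = 106200/7100 = 14.96 mg/L.
8.7%/h lost → k = −ln(1 − 0.087) = 0.09102 h⁻¹.
Decay over the reach: 14.96·exp(−kt) = 14.96·0.1774 = 2.654 mg/L.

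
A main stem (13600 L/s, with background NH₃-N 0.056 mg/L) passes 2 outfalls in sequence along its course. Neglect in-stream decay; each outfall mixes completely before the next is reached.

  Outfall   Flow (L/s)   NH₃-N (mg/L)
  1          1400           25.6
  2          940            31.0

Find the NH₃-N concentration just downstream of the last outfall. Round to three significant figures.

Outfall 1: combined Q = 15000 L/s; C = (13600·0.05600 + 1400·25.60)/15000 = 2.440 mg/L.
Outfall 2: combined Q = 15940 L/s; C = (15000·2.440 + 940.0·31.00)/15940 = 4.124 mg/L.

4.12 mg/L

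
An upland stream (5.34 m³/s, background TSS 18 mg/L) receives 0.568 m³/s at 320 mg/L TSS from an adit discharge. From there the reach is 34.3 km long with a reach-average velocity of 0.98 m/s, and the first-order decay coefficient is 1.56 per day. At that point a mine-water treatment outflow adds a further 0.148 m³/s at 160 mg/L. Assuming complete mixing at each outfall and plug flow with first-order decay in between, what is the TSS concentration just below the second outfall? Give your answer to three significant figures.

Conservation of mass: C = (5.340·18.00 + 0.5680·320.0) / 5.908 = 277.9/5.908 = 47.03 mg/L; combined flow 5.908 m³/s.
Travel time t = 34.3·1000 / 0.98 = 35000 s = 9.722 h.
After decay, C = 47.03 × e^(−kt) = 47.03 × 0.5316 = 25.00 mg/L.
Second outfall: C = (5.908·25.00 + 0.1480·160.0)/6.056 = 28.30 mg/L.

28.3 mg/L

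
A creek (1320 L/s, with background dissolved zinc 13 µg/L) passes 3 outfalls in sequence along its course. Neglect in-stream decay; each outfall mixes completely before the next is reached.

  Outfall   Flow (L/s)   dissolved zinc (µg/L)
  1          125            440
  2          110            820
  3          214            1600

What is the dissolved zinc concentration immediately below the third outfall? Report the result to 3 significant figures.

Below outfall 1: Q → 1445 L/s, C = (1320·13.00 + 125.0·440.0)/1445 = 49.94 µg/L.
Below outfall 2: Q → 1555 L/s, C = (1445·49.94 + 110.0·820.0)/1555 = 104.4 µg/L.
Below outfall 3: Q → 1769 L/s, C = (1555·104.4 + 214.0·1600)/1769 = 285.3 µg/L.

285 µg/L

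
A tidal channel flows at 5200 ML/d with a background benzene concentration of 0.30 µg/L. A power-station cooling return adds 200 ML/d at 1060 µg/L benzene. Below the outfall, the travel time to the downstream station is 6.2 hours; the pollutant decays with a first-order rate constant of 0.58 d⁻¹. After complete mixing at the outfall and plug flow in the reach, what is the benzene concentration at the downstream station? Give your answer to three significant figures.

34.0 µg/L

After mixing, C = (5200·0.3000 + 200.0·1060) / 5400 = 213600/5400 = 39.55 µg/L.
Decay over the reach: 39.55·exp(−kt) = 39.55·0.8609 = 34.05 µg/L.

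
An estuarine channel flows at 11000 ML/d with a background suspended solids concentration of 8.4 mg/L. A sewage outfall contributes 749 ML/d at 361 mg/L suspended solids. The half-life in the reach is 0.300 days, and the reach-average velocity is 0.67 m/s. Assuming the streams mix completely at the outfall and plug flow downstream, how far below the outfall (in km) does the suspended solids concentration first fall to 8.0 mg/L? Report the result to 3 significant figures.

33.8 km

Mixed concentration C = ΣQC/ΣQ = (11000·8.400 + 749.0·361.0) / 11750 = 362800/11750 = 30.88 mg/L.
Half-life 0.300 d → k = ln 2 / 0.300 = 2.310 d⁻¹.
Set 30.88·exp(−k·t) = 8.0 → t = ln(30.88/8.0)/k = 50510 s = 14.03 h.
Distance = v·t = 0.67·50510 = 33840 m = 33.84 km.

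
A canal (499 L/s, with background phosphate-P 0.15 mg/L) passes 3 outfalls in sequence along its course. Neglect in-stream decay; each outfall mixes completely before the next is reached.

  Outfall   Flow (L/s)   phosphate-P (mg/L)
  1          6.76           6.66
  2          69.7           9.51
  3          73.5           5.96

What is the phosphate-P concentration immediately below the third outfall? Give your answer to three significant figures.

Outfall 1: combined Q = 505.8 L/s; C = (499.0·0.1500 + 6.760·6.660)/505.8 = 0.2370 mg/L.
Outfall 2: combined Q = 575.5 L/s; C = (505.8·0.2370 + 69.70·9.510)/575.5 = 1.360 mg/L.
Outfall 3: combined Q = 649.0 L/s; C = (575.5·1.360 + 73.50·5.960)/649.0 = 1.881 mg/L.

1.88 mg/L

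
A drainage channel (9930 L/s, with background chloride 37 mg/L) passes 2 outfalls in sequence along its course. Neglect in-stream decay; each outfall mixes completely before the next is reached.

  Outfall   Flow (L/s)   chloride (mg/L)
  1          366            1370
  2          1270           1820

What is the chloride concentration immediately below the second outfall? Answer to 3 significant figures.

275 mg/L

Below outfall 1: Q → 10300 L/s, C = (9930·37.00 + 366.0·1370)/10300 = 84.39 mg/L.
Below outfall 2: Q → 11570 L/s, C = (10300·84.39 + 1270·1820)/11570 = 275.0 mg/L.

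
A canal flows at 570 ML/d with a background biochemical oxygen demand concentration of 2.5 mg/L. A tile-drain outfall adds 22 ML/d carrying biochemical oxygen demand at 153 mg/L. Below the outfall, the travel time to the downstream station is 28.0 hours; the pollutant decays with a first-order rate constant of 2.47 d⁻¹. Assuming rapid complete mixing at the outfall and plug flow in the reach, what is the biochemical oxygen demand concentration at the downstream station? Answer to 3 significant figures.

0.454 mg/L

Mass balance: C = (570.0·2.500 + 22.00·153.0) / 592.0 = 4791/592.0 = 8.093 mg/L.
First-order decay: C = 8.093·exp(−k·t) = 8.093·0.05604 = 0.4535 mg/L.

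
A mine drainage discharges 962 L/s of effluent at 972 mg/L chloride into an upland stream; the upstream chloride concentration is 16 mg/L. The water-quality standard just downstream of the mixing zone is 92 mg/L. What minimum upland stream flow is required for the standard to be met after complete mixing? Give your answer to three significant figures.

11100 L/s

Set C_mix = 92: (Q·16.00 + 962.0·972.0) / (Q + 962.0) = 92
→ Q = 962.0·(972.0 − 92)/(92 − 16.00) = 11140 L/s.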